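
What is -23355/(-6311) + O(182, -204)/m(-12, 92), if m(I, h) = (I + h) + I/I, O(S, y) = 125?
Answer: 2680630/511191 ≈ 5.2439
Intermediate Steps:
m(I, h) = 1 + I + h (m(I, h) = (I + h) + 1 = 1 + I + h)
-23355/(-6311) + O(182, -204)/m(-12, 92) = -23355/(-6311) + 125/(1 - 12 + 92) = -23355*(-1/6311) + 125/81 = 23355/6311 + 125*(1/81) = 23355/6311 + 125/81 = 2680630/511191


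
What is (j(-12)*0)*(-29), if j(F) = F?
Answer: 0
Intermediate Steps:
(j(-12)*0)*(-29) = -12*0*(-29) = 0*(-29) = 0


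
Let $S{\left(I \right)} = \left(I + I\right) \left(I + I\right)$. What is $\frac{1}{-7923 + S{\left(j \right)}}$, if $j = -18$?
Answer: $- \frac{1}{6627} \approx -0.0001509$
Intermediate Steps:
$S{\left(I \right)} = 4 I^{2}$ ($S{\left(I \right)} = 2 I 2 I = 4 I^{2}$)
$\frac{1}{-7923 + S{\left(j \right)}} = \frac{1}{-7923 + 4 \left(-18\right)^{2}} = \frac{1}{-7923 + 4 \cdot 324} = \frac{1}{-7923 + 1296} = \frac{1}{-6627} = - \frac{1}{6627}$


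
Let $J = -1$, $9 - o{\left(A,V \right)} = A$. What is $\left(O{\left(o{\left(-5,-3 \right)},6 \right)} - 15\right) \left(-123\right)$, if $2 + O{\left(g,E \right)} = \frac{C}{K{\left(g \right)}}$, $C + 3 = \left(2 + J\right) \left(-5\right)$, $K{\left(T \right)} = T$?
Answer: $\frac{15129}{7} \approx 2161.3$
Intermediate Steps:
$o{\left(A,V \right)} = 9 - A$
$C = -8$ ($C = -3 + \left(2 - 1\right) \left(-5\right) = -3 + 1 \left(-5\right) = -3 - 5 = -8$)
$O{\left(g,E \right)} = -2 - \frac{8}{g}$
$\left(O{\left(o{\left(-5,-3 \right)},6 \right)} - 15\right) \left(-123\right) = \left(\left(-2 - \frac{8}{9 - -5}\right) - 15\right) \left(-123\right) = \left(\left(-2 - \frac{8}{9 + 5}\right) - 15\right) \left(-123\right) = \left(\left(-2 - \frac{8}{14}\right) - 15\right) \left(-123\right) = \left(\left(-2 - \frac{4}{7}\right) - 15\right) \left(-123\right) = \left(- \frac{18}{7} - 15\right) \left(-123\right) = \left(- \frac{123}{7}\right) \left(-123\right) = \frac{15129}{7}$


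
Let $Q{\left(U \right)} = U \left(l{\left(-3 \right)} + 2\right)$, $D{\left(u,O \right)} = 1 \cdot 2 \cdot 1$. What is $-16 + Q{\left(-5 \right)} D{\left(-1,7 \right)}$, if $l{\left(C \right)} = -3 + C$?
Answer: $24$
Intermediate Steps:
$D{\left(u,O \right)} = 2$ ($D{\left(u,O \right)} = 2 \cdot 1 = 2$)
$Q{\left(U \right)} = - 4 U$ ($Q{\left(U \right)} = U \left(\left(-3 - 3\right) + 2\right) = U \left(-6 + 2\right) = U \left(-4\right) = - 4 U$)
$-16 + Q{\left(-5 \right)} D{\left(-1,7 \right)} = -16 + \left(-4\right) \left(-5\right) 2 = -16 + 20 \cdot 2 = -16 + 40 = 24$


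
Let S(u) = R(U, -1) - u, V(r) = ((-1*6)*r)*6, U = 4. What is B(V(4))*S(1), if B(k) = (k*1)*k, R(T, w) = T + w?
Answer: 41472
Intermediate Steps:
V(r) = -36*r (V(r) = -6*r*6 = -36*r)
B(k) = k**2 (B(k) = k*k = k**2)
S(u) = 3 - u (S(u) = (4 - 1) - u = 3 - u)
B(V(4))*S(1) = (-36*4)**2*(3 - 1*1) = (-144)**2*(3 - 1) = 20736*2 = 41472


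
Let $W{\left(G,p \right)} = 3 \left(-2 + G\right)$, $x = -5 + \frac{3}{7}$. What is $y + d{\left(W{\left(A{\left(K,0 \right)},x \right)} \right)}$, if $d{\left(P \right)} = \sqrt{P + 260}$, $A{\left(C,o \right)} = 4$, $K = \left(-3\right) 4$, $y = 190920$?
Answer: $190920 + \sqrt{266} \approx 1.9094 \cdot 10^{5}$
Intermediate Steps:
$K = -12$
$x = - \frac{32}{7}$ ($x = -5 + 3 \cdot \frac{1}{7} = -5 + \frac{3}{7} = - \frac{32}{7} \approx -4.5714$)
$W{\left(G,p \right)} = -6 + 3 G$
$d{\left(P \right)} = \sqrt{260 + P}$
$y + d{\left(W{\left(A{\left(K,0 \right)},x \right)} \right)} = 190920 + \sqrt{260 + \left(-6 + 3 \cdot 4\right)} = 190920 + \sqrt{260 + \left(-6 + 12\right)} = 190920 + \sqrt{260 + 6} = 190920 + \sqrt{266}$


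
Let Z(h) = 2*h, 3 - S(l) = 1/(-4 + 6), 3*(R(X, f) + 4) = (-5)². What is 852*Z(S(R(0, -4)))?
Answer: 4260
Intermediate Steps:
R(X, f) = 13/3 (R(X, f) = -4 + (⅓)*(-5)² = -4 + (⅓)*25 = -4 + 25/3 = 13/3)
S(l) = 5/2 (S(l) = 3 - 1/(-4 + 6) = 3 - 1/2 = 3 - 1*½ = 3 - ½ = 5/2)
852*Z(S(R(0, -4))) = 852*(2*(5/2)) = 852*5 = 4260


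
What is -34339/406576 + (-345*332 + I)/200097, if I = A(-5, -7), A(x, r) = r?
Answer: -53443191955/81354637872 ≈ -0.65692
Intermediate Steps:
I = -7
-34339/406576 + (-345*332 + I)/200097 = -34339/406576 + (-345*332 - 7)/200097 = -34339*1/406576 + (-114540 - 7)*(1/200097) = -34339/406576 - 114547*1/200097 = -34339/406576 - 114547/200097 = -53443191955/81354637872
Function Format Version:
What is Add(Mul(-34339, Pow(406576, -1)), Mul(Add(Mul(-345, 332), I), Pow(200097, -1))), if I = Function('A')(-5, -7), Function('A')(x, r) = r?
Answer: Rational(-53443191955, 81354637872) ≈ -0.65692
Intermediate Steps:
I = -7
Add(Mul(-34339, Pow(406576, -1)), Mul(Add(Mul(-345, 332), I), Pow(200097, -1))) = Add(Mul(-34339, Pow(406576, -1)), Mul(Add(Mul(-345, 332), -7), Pow(200097, -1))) = Add(Mul(-34339, Rational(1, 406576)), Mul(Add(-114540, -7), Rational(1, 200097))) = Add(Rational(-34339, 406576), Mul(-114547, Rational(1, 200097))) = Add(Rational(-34339, 406576), Rational(-114547, 200097)) = Rational(-53443191955, 81354637872)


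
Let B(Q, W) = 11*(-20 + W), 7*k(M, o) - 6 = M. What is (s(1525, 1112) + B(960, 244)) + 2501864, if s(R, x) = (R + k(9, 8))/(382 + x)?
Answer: 13095136457/5229 ≈ 2.5043e+6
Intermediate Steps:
k(M, o) = 6/7 + M/7
B(Q, W) = -220 + 11*W
s(R, x) = (15/7 + R)/(382 + x) (s(R, x) = (R + (6/7 + (⅐)*9))/(382 + x) = (R + (6/7 + 9/7))/(382 + x) = (R + 15/7)/(382 + x) = (15/7 + R)/(382 + x))
(s(1525, 1112) + B(960, 244)) + 2501864 = ((15/7 + 1525)/(382 + 1112) + (-220 + 11*244)) + 2501864 = ((10690/7)/1494 + (-220 + 2684)) + 2501864 = ((1/1494)*(10690/7) + 2464) + 2501864 = (5345/5229 + 2464) + 2501864 = 12889601/5229 + 2501864 = 13095136457/5229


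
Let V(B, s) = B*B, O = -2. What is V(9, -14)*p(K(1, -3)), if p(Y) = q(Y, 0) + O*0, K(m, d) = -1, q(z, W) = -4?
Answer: -324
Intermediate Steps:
V(B, s) = B²
p(Y) = -4 (p(Y) = -4 - 2*0 = -4 + 0 = -4)
V(9, -14)*p(K(1, -3)) = 9²*(-4) = 81*(-4) = -324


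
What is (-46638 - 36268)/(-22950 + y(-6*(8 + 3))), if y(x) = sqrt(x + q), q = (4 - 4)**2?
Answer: 317115450/87783761 + 41453*I*sqrt(66)/263351283 ≈ 3.6125 + 0.0012788*I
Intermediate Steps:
q = 0 (q = 0**2 = 0)
y(x) = sqrt(x) (y(x) = sqrt(x + 0) = sqrt(x))
(-46638 - 36268)/(-22950 + y(-6*(8 + 3))) = (-46638 - 36268)/(-22950 + sqrt(-6*(8 + 3))) = -82906/(-22950 + sqrt(-6*11)) = -82906/(-22950 + sqrt(-66)) = -82906/(-22950 + I*sqrt(66))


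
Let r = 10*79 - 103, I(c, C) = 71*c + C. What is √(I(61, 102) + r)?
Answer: 32*√5 ≈ 71.554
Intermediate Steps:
I(c, C) = C + 71*c
r = 687 (r = 790 - 103 = 687)
√(I(61, 102) + r) = √((102 + 71*61) + 687) = √((102 + 4331) + 687) = √(4433 + 687) = √5120 = 32*√5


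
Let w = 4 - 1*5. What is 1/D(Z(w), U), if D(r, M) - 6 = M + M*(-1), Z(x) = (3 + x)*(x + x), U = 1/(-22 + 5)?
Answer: ⅙ ≈ 0.16667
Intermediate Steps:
w = -1 (w = 4 - 5 = -1)
U = -1/17 (U = 1/(-17) = -1/17 ≈ -0.058824)
Z(x) = 2*x*(3 + x) (Z(x) = (3 + x)*(2*x) = 2*x*(3 + x))
D(r, M) = 6 (D(r, M) = 6 + (M + M*(-1)) = 6 + (M - M) = 6 + 0 = 6)
1/D(Z(w), U) = 1/6 = ⅙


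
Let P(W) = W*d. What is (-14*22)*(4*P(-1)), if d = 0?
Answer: 0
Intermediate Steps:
P(W) = 0 (P(W) = W*0 = 0)
(-14*22)*(4*P(-1)) = (-14*22)*(4*0) = -308*0 = 0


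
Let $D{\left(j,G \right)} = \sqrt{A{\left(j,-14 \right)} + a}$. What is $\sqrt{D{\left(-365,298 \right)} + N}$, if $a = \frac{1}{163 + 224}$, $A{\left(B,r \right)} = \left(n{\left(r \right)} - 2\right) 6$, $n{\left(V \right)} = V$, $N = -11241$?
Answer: $\frac{\sqrt{-187061481 + 129 i \sqrt{1597493}}}{129} \approx 0.046206 + 106.02 i$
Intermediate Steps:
$A{\left(B,r \right)} = -12 + 6 r$ ($A{\left(B,r \right)} = \left(r - 2\right) 6 = \left(-2 + r\right) 6 = -12 + 6 r$)
$a = \frac{1}{387} \approx 0.002584$
$D{\left(j,G \right)} = \frac{i \sqrt{1597493}}{129}$ ($D{\left(j,G \right)} = \sqrt{\left(-12 + 6 \left(-14\right)\right) + \frac{1}{387}} = \sqrt{\left(-12 - 84\right) + \frac{1}{387}} = \sqrt{-96 + \frac{1}{387}} = \sqrt{- \frac{37151}{387}} = \frac{i \sqrt{1597493}}{129}$)
$\sqrt{D{\left(-365,298 \right)} + N} = \sqrt{\frac{i \sqrt{1597493}}{129} - 11241} = \sqrt{-11241 + \frac{i \sqrt{1597493}}{129}}$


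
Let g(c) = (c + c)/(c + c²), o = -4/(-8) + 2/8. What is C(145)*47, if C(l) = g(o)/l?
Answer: 376/1015 ≈ 0.37044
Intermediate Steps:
o = ¾ (o = -4*(-⅛) + 2*(⅛) = ½ + ¼ = ¾ ≈ 0.75000)
g(c) = 2*c/(c + c²) (g(c) = (2*c)/(c + c²) = 2*c/(c + c²))
C(l) = 8/(7*l) (C(l) = (2/(1 + ¾))/l = (2/(7/4))/l = (2*(4/7))/l = 8/(7*l))
C(145)*47 = ((8/7)/145)*47 = ((8/7)*(1/145))*47 = (8/1015)*47 = 376/1015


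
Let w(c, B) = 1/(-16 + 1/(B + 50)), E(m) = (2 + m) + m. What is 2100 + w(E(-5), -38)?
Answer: 401088/191 ≈ 2099.9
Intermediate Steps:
E(m) = 2 + 2*m
w(c, B) = 1/(-16 + 1/(50 + B))
2100 + w(E(-5), -38) = 2100 + (-50 - 1*(-38))/(799 + 16*(-38)) = 2100 + (-50 + 38)/(799 - 608) = 2100 - 12/191 = 401088/191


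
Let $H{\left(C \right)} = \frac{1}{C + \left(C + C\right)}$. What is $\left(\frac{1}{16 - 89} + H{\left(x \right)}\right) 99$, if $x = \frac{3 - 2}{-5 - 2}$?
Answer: $- \frac{16962}{73} \approx -232.36$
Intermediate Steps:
$x = - \frac{1}{7}$ ($x = 1 \frac{1}{-7} = 1 \left(- \frac{1}{7}\right) = - \frac{1}{7} \approx -0.14286$)
$H{\left(C \right)} = \frac{1}{3 C}$ ($H{\left(C \right)} = \frac{1}{C + 2 C} = \frac{1}{3 C}$)
$\left(\frac{1}{16 - 89} + H{\left(x \right)}\right) 99 = \left(\frac{1}{16 - 89} + \frac{1}{3 \left(- \frac{1}{7}\right)}\right) 99 = \left(\frac{1}{-73} + \frac{1}{3} \left(-7\right)\right) 99 = \left(- \frac{1}{73} - \frac{7}{3}\right) 99 = \left(- \frac{514}{219}\right) 99 = - \frac{16962}{73}$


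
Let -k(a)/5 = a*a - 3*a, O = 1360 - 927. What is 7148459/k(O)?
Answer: -7148459/930950 ≈ -7.6787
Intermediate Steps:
O = 433
k(a) = -5*a² + 15*a (k(a) = -5*(a*a - 3*a) = -5*(a² - 3*a) = -5*a² + 15*a)
7148459/k(O) = 7148459/((5*433*(3 - 1*433))) = 7148459/((5*433*(3 - 433))) = 7148459/((5*433*(-430))) = 7148459/(-930950) = 7148459*(-1/930950) = -7148459/930950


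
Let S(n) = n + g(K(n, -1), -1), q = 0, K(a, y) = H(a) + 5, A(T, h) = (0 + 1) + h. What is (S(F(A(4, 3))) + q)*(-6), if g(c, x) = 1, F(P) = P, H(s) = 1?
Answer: -30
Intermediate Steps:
A(T, h) = 1 + h
K(a, y) = 6 (K(a, y) = 1 + 5 = 6)
S(n) = 1 + n (S(n) = n + 1 = 1 + n)
(S(F(A(4, 3))) + q)*(-6) = ((1 + (1 + 3)) + 0)*(-6) = ((1 + 4) + 0)*(-6) = (5 + 0)*(-6) = 5*(-6) = -30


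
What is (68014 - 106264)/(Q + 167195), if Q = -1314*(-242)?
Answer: -38250/485183 ≈ -0.078836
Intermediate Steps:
Q = 317988
(68014 - 106264)/(Q + 167195) = (68014 - 106264)/(317988 + 167195) = -38250/485183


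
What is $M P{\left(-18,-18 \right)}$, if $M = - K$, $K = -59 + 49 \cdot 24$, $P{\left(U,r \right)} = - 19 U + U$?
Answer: $-361908$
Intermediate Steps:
$P{\left(U,r \right)} = - 18 U$
$K = 1117$ ($K = -59 + 1176 = 1117$)
$M = -1117$ ($M = \left(-1\right) 1117 = -1117$)
$M P{\left(-18,-18 \right)} = - 1117 \left(\left(-18\right) \left(-18\right)\right) = \left(-1117\right) 324 = -361908$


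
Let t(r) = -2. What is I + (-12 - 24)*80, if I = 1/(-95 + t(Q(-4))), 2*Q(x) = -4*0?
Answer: -279361/97 ≈ -2880.0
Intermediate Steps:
Q(x) = 0 (Q(x) = (-4*0)/2 = (1/2)*0 = 0)
I = -1/97 (I = 1/(-95 - 2) = 1/(-97) = -1/97 ≈ -0.010309)
I + (-12 - 24)*80 = -1/97 + (-12 - 24)*80 = -1/97 - 36*80 = -1/97 - 2880 = -279361/97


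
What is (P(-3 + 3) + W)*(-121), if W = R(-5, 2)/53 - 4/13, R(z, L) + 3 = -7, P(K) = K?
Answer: 41382/689 ≈ 60.061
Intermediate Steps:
R(z, L) = -10 (R(z, L) = -3 - 7 = -10)
W = -342/689 (W = -10/53 - 4/13 = -342/689 ≈ -0.49637)
(P(-3 + 3) + W)*(-121) = ((-3 + 3) - 342/689)*(-121) = (0 - 342/689)*(-121) = -342/689*(-121) = 41382/689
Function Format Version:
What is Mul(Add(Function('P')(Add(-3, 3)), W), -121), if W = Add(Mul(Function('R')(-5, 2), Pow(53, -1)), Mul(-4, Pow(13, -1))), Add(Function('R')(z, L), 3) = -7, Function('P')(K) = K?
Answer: Rational(41382, 689) ≈ 60.061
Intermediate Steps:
Function('R')(z, L) = -10 (Function('R')(z, L) = Add(-3, -7) = -10)
W = Rational(-342, 689) (W = Add(Mul(-10, Pow(53, -1)), Mul(-4, Pow(13, -1))) = Add(Mul(-10, Rational(1, 53)), Mul(-4, Rational(1, 13))) = Add(Rational(-10, 53), Rational(-4, 13)) = Rational(-342, 689) ≈ -0.49637)
Mul(Add(Function('P')(Add(-3, 3)), W), -121) = Mul(Add(Add(-3, 3), Rational(-342, 689)), -121) = Mul(Add(0, Rational(-342, 689)), -121) = Mul(Rational(-342, 689), -121) = Rational(41382, 689)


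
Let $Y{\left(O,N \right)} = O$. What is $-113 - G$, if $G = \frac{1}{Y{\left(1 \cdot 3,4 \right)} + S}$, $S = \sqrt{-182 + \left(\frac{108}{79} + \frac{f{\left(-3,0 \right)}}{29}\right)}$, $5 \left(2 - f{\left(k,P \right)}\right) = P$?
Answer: $\frac{2 \left(- 113 \sqrt{236930638} + 389470 i\right)}{- 6873 i + 2 \sqrt{236930638}} \approx -113.02 + 0.070886 i$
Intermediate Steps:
$f{\left(k,P \right)} = 2 - \frac{P}{5}$
$S = \frac{2 i \sqrt{236930638}}{2291}$ ($S = \sqrt{-182 + \left(\frac{108}{79} + \frac{2 - 0}{29}\right)} = \sqrt{-182 + \left(108 \cdot \frac{1}{79} + \left(2 + 0\right) \frac{1}{29}\right)} = \sqrt{-182 + \left(\frac{108}{79} + 2 \cdot \frac{1}{29}\right)} = \sqrt{-182 + \left(\frac{108}{79} + \frac{2}{29}\right)} = \sqrt{-182 + \frac{3290}{2291}} = \sqrt{- \frac{413672}{2291}} = \frac{2 i \sqrt{236930638}}{2291} \approx 13.437 i$)
$G = \frac{1}{3 + \frac{2 i \sqrt{236930638}}{2291}}$ ($G = \frac{1}{1 \cdot 3 + \frac{2 i \sqrt{236930638}}{2291}} = \frac{1}{3 + \frac{2 i \sqrt{236930638}}{2291}} \approx 0.015826 - 0.070886 i$)
$-113 - G = -113 - \left(\frac{6873}{434291} - \frac{2 i \sqrt{236930638}}{434291}\right) = - \frac{49081756}{434291} + \frac{2 i \sqrt{236930638}}{434291}$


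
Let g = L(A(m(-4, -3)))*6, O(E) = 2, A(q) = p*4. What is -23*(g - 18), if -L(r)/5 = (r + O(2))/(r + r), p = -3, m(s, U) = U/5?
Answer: 1403/2 ≈ 701.50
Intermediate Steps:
m(s, U) = U/5 (m(s, U) = U*(⅕) = U/5)
A(q) = -12 (A(q) = -3*4 = -12)
L(r) = -5*(2 + r)/(2*r) (L(r) = -5*(r + 2)/(r + r) = -5*(2 + r)/(2*r))
g = -25/2 (g = (-5/2 - 5/(-12))*6 = (-5/2 - 5*(-1/12))*6 = (-5/2 + 5/12)*6 = -25/12*6 = -25/2 ≈ -12.500)
-23*(g - 18) = -23*(-25/2 - 18) = -23*(-61/2) = 1403/2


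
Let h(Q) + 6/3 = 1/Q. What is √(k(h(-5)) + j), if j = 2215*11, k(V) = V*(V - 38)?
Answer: 2*√152834/5 ≈ 156.38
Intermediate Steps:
h(Q) = -2 + 1/Q
k(V) = V*(-38 + V)
j = 24365
√(k(h(-5)) + j) = √((-2 + 1/(-5))*(-38 + (-2 + 1/(-5))) + 24365) = √((-2 - ⅕)*(-38 + (-2 - ⅕)) + 24365) = √(-11*(-38 - 11/5)/5 + 24365) = √(-11/5*(-201/5) + 24365) = √(2211/25 + 24365) = √(611336/25) = 2*√152834/5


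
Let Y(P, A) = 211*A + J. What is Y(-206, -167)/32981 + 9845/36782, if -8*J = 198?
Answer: -1944599487/2426214284 ≈ -0.80150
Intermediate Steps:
J = -99/4 (J = -1/8*198 = -99/4 ≈ -24.750)
Y(P, A) = -99/4 + 211*A (Y(P, A) = 211*A - 99/4 = -99/4 + 211*A)
Y(-206, -167)/32981 + 9845/36782 = (-99/4 + 211*(-167))/32981 + 9845/36782 = (-99/4 - 35237)*(1/32981) + 9845*(1/36782) = -141047/4*1/32981 + 9845/36782 = -141047/131924 + 9845/36782 = -1944599487/2426214284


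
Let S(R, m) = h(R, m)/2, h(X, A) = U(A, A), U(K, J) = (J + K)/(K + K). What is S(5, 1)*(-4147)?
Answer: -4147/2 ≈ -2073.5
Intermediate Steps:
U(K, J) = (J + K)/(2*K) (U(K, J) = (J + K)/((2*K)) = (J + K)*(1/(2*K)) = (J + K)/(2*K))
h(X, A) = 1 (h(X, A) = (A + A)/(2*A) = (2*A)/(2*A) = 1)
S(R, m) = ½ (S(R, m) = 1/2 = 1*(½) = ½)
S(5, 1)*(-4147) = (½)*(-4147) = -4147/2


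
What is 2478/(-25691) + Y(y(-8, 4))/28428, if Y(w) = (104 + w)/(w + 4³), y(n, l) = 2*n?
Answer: -18364561/190524456 ≈ -0.096390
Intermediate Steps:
Y(w) = (104 + w)/(64 + w) (Y(w) = (104 + w)/(w + 64) = (104 + w)/(64 + w))
2478/(-25691) + Y(y(-8, 4))/28428 = 2478/(-25691) + ((104 + 2*(-8))/(64 + 2*(-8)))/28428 = 2478*(-1/25691) + ((104 - 16)/(64 - 16))*(1/28428) = -2478/25691 + (88/48)*(1/28428) = -2478/25691 + ((1/48)*88)*(1/28428) = -2478/25691 + (11/6)*(1/28428) = -2478/25691 + 11/170568 = -18364561/190524456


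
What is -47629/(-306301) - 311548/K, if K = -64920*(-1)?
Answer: -23083847317/4971265230 ≈ -4.6435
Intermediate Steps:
K = 64920 (K = -5410*(-12) = 64920)
-47629/(-306301) - 311548/K = -47629/(-306301) - 311548/64920 = -47629*(-1/306301) - 311548*1/64920 = 47629/306301 - 77887/16230 = -23083847317/4971265230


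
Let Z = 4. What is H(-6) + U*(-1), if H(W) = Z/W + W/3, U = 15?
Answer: -53/3 ≈ -17.667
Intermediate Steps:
H(W) = 4/W + W/3
H(-6) + U*(-1) = (4/(-6) + (⅓)*(-6)) + 15*(-1) = (4*(-⅙) - 2) - 15 = (-⅔ - 2) - 15 = -8/3 - 15 = -53/3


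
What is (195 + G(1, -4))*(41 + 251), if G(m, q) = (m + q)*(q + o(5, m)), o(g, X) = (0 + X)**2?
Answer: 59568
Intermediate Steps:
o(g, X) = X**2
G(m, q) = (m + q)*(q + m**2)
(195 + G(1, -4))*(41 + 251) = (195 + (1**3 + (-4)**2 + 1*(-4) - 4*1**2))*(41 + 251) = (195 + (1 + 16 - 4 - 4*1))*292 = (195 + (1 + 16 - 4 - 4))*292 = (195 + 9)*292 = 204*292 = 59568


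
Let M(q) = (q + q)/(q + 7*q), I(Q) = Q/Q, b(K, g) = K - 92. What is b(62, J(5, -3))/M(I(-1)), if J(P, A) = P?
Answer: -120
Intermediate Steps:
b(K, g) = -92 + K
I(Q) = 1
M(q) = ¼ (M(q) = (2*q)/((8*q)) = (2*q)*(1/(8*q)) = ¼)
b(62, J(5, -3))/M(I(-1)) = (-92 + 62)/(¼) = -30*4 = -120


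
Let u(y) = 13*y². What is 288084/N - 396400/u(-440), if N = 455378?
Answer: 61879315/130238108 ≈ 0.47512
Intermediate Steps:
288084/N - 396400/u(-440) = 288084/455378 - 396400/(13*(-440)²) = 288084*(1/455378) - 396400/(13*193600) = 144042/227689 - 396400/2516800 = 144042/227689 - 396400*1/2516800 = 144042/227689 - 991/6292 = 61879315/130238108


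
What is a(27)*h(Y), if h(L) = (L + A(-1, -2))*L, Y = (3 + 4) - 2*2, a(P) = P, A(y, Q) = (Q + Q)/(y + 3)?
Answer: 81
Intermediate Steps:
A(y, Q) = 2*Q/(3 + y) (A(y, Q) = (2*Q)/(3 + y) = 2*Q/(3 + y))
Y = 3 (Y = 7 - 4 = 3)
h(L) = L*(-2 + L) (h(L) = (L + 2*(-2)/(3 - 1))*L = (L + 2*(-2)/2)*L = (L + 2*(-2)*(½))*L = (L - 2)*L = (-2 + L)*L = L*(-2 + L))
a(27)*h(Y) = 27*(3*(-2 + 3)) = 27*(3*1) = 27*3 = 81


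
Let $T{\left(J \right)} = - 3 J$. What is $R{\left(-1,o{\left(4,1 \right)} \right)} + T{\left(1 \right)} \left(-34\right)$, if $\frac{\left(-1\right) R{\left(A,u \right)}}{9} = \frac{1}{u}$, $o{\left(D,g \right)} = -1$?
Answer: $111$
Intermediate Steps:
$R{\left(A,u \right)} = - \frac{9}{u}$
$R{\left(-1,o{\left(4,1 \right)} \right)} + T{\left(1 \right)} \left(-34\right) = - \frac{9}{-1} + \left(-3\right) 1 \left(-34\right) = \left(-9\right) \left(-1\right) - -102 = 9 + 102 = 111$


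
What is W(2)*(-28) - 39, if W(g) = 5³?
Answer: -3539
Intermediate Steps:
W(g) = 125
W(2)*(-28) - 39 = 125*(-28) - 39 = -3500 - 39 = -3539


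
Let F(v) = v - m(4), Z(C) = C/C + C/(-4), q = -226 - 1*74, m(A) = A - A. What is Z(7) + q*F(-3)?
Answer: 3597/4 ≈ 899.25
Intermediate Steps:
m(A) = 0
q = -300 (q = -226 - 74 = -300)
Z(C) = 1 - C/4 (Z(C) = 1 + C*(-1/4) = 1 - C/4)
F(v) = v (F(v) = v - 1*0 = v + 0 = v)
Z(7) + q*F(-3) = (1 - 1/4*7) - 300*(-3) = (1 - 7/4) + 900 = -3/4 + 900 = 3597/4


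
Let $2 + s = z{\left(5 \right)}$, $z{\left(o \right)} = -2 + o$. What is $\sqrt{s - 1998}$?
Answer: $i \sqrt{1997} \approx 44.688 i$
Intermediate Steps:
$s = 1$ ($s = -2 + \left(-2 + 5\right) = -2 + 3 = 1$)
$\sqrt{s - 1998} = \sqrt{1 - 1998} = \sqrt{-1997} = i \sqrt{1997}$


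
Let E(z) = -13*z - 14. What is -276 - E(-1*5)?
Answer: -327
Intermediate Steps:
E(z) = -14 - 13*z
-276 - E(-1*5) = -276 - (-14 - (-13)*5) = -276 - (-14 - 13*(-5)) = -276 - (-14 + 65) = -276 - 1*51 = -276 - 51 = -327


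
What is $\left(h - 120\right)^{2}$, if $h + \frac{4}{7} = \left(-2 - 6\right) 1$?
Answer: $\frac{810000}{49} \approx 16531.0$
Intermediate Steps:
$h = - \frac{60}{7}$ ($h = - \frac{4}{7} + \left(-2 - 6\right) 1 = - \frac{4}{7} - 8 = - \frac{60}{7} \approx -8.5714$)
$\left(h - 120\right)^{2} = \left(- \frac{60}{7} - 120\right)^{2} = \left(- \frac{900}{7}\right)^{2} = \frac{810000}{49}$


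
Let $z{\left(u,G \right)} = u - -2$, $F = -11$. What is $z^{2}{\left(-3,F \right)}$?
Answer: $1$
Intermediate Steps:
$z{\left(u,G \right)} = 2 + u$ ($z{\left(u,G \right)} = u + 2 = 2 + u$)
$z^{2}{\left(-3,F \right)} = \left(2 - 3\right)^{2} = \left(-1\right)^{2} = 1$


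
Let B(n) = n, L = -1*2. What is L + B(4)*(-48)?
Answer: -194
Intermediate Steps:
L = -2
L + B(4)*(-48) = -2 + 4*(-48) = -2 - 192 = -194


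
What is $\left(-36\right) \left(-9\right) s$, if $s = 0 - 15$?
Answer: $-4860$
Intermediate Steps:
$s = -15$ ($s = 0 - 15 = -15$)
$\left(-36\right) \left(-9\right) s = \left(-36\right) \left(-9\right) \left(-15\right) = 324 \left(-15\right) = -4860$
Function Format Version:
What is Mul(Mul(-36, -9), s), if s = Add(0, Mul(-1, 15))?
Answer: -4860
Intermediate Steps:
s = -15 (s = Add(0, -15) = -15)
Mul(Mul(-36, -9), s) = Mul(Mul(-36, -9), -15) = Mul(324, -15) = -4860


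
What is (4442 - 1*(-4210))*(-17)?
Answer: -147084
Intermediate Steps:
(4442 - 1*(-4210))*(-17) = (4442 + 4210)*(-17) = 8652*(-17) = -147084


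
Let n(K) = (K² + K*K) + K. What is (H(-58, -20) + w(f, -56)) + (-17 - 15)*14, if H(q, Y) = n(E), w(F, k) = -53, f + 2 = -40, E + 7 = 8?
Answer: -498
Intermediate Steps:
E = 1 (E = -7 + 8 = 1)
f = -42 (f = -2 - 40 = -42)
n(K) = K + 2*K² (n(K) = (K² + K²) + K = 2*K² + K = K + 2*K²)
H(q, Y) = 3 (H(q, Y) = 1*(1 + 2*1) = 1*(1 + 2) = 1*3 = 3)
(H(-58, -20) + w(f, -56)) + (-17 - 15)*14 = (3 - 53) + (-17 - 15)*14 = -50 - 32*14 = -50 - 448 = -498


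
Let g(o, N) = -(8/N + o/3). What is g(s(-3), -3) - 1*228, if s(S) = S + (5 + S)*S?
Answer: -667/3 ≈ -222.33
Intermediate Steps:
s(S) = S + S*(5 + S)
g(o, N) = -8/N - o/3 (g(o, N) = -(8/N + o*(⅓)) = -(8/N + o/3) = -8/N - o/3)
g(s(-3), -3) - 1*228 = (-8/(-3) - (-1)*(6 - 3)) - 1*228 = (-8*(-⅓) - (-1)*3) - 228 = (8/3 - ⅓*(-9)) - 228 = (8/3 + 3) - 228 = 17/3 - 228 = -667/3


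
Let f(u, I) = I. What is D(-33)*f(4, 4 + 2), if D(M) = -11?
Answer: -66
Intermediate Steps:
D(-33)*f(4, 4 + 2) = -11*(4 + 2) = -11*6 = -66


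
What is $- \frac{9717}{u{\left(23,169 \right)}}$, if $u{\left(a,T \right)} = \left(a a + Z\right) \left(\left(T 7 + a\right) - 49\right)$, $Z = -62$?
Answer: $- \frac{9717}{540319} \approx -0.017984$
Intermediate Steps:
$u{\left(a,T \right)} = \left(-62 + a^{2}\right) \left(-49 + a + 7 T\right)$ ($u{\left(a,T \right)} = \left(a a - 62\right) \left(\left(T 7 + a\right) - 49\right) = \left(a^{2} - 62\right) \left(\left(7 T + a\right) - 49\right) = \left(-62 + a^{2}\right) \left(\left(a + 7 T\right) - 49\right) = \left(-62 + a^{2}\right) \left(-49 + a + 7 T\right)$)
$- \frac{9717}{u{\left(23,169 \right)}} = - \frac{9717}{3038 + 23^{3} - 73346 - 1426 - 49 \cdot 23^{2} + 7 \cdot 169 \cdot 23^{2}} = - \frac{9717}{3038 + 12167 - 73346 - 1426 - 25921 + 7 \cdot 169 \cdot 529} = - \frac{9717}{3038 + 12167 - 73346 - 1426 - 25921 + 625807} = - \frac{9717}{540319}$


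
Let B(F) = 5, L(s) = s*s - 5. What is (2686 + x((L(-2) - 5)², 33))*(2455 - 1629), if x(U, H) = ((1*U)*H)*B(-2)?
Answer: 7125076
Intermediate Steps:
L(s) = -5 + s² (L(s) = s² - 5 = -5 + s²)
x(U, H) = 5*H*U (x(U, H) = ((1*U)*H)*5 = (U*H)*5 = (H*U)*5 = 5*H*U)
(2686 + x((L(-2) - 5)², 33))*(2455 - 1629) = (2686 + 5*33*((-5 + (-2)²) - 5)²)*(2455 - 1629) = (2686 + 5*33*((-5 + 4) - 5)²)*826 = (2686 + 5*33*(-1 - 5)²)*826 = (2686 + 5*33*(-6)²)*826 = (2686 + 5*33*36)*826 = (2686 + 5940)*826 = 8626*826 = 7125076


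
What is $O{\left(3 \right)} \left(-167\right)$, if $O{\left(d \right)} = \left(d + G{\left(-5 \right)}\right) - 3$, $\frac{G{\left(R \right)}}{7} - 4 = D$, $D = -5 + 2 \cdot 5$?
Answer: $-10521$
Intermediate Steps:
$D = 5$ ($D = -5 + 10 = 5$)
$G{\left(R \right)} = 63$ ($G{\left(R \right)} = 28 + 7 \cdot 5 = 28 + 35 = 63$)
$O{\left(d \right)} = 60 + d$ ($O{\left(d \right)} = \left(d + 63\right) - 3 = \left(63 + d\right) - 3 = 60 + d$)
$O{\left(3 \right)} \left(-167\right) = \left(60 + 3\right) \left(-167\right) = 63 \left(-167\right) = -10521$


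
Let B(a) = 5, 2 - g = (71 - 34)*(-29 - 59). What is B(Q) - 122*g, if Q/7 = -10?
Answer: -397471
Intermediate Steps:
Q = -70 (Q = 7*(-10) = -70)
g = 3258 (g = 2 - (71 - 34)*(-29 - 59) = 2 - 37*(-88) = 2 - 1*(-3256) = 2 + 3256 = 3258)
B(Q) - 122*g = 5 - 122*3258 = 5 - 397476 = -397471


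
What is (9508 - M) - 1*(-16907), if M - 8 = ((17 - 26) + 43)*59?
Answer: 24401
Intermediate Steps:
M = 2014 (M = 8 + ((17 - 26) + 43)*59 = 8 + (-9 + 43)*59 = 8 + 34*59 = 8 + 2006 = 2014)
(9508 - M) - 1*(-16907) = (9508 - 1*2014) - 1*(-16907) = (9508 - 2014) + 16907 = 7494 + 16907 = 24401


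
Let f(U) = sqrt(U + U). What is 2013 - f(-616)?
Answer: 2013 - 4*I*sqrt(77) ≈ 2013.0 - 35.1*I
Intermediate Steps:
f(U) = sqrt(2)*sqrt(U) (f(U) = sqrt(2*U) = sqrt(2)*sqrt(U))
2013 - f(-616) = 2013 - sqrt(2)*sqrt(-616) = 2013 - sqrt(2)*2*I*sqrt(154) = 2013 - 4*I*sqrt(77)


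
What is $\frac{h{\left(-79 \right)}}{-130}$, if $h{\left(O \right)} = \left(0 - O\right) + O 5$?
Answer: $\frac{158}{65} \approx 2.4308$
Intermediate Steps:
$h{\left(O \right)} = 4 O$ ($h{\left(O \right)} = - O + 5 O = 4 O$)
$\frac{h{\left(-79 \right)}}{-130} = \frac{4 \left(-79\right)}{-130} = \left(-316\right) \left(- \frac{1}{130}\right) = \frac{158}{65}$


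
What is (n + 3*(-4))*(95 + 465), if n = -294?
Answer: -171360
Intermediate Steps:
(n + 3*(-4))*(95 + 465) = (-294 + 3*(-4))*(95 + 465) = (-294 - 12)*560 = -306*560 = -171360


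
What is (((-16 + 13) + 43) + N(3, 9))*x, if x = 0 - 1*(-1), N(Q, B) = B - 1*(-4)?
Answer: 53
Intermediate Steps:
N(Q, B) = 4 + B (N(Q, B) = B + 4 = 4 + B)
x = 1 (x = 0 + 1 = 1)
(((-16 + 13) + 43) + N(3, 9))*x = (((-16 + 13) + 43) + (4 + 9))*1 = ((-3 + 43) + 13)*1 = (40 + 13)*1 = 53*1 = 53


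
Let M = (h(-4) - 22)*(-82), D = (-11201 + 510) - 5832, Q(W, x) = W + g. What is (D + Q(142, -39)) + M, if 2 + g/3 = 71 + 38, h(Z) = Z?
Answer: -13928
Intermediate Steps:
g = 321 (g = -6 + 3*(71 + 38) = -6 + 3*109 = -6 + 327 = 321)
Q(W, x) = 321 + W (Q(W, x) = W + 321 = 321 + W)
D = -16523 (D = -10691 - 5832 = -16523)
M = 2132 (M = (-4 - 22)*(-82) = -26*(-82) = 2132)
(D + Q(142, -39)) + M = (-16523 + (321 + 142)) + 2132 = (-16523 + 463) + 2132 = -16060 + 2132 = -13928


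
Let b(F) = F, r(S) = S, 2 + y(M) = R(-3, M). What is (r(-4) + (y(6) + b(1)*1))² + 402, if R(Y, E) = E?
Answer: 403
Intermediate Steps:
y(M) = -2 + M
(r(-4) + (y(6) + b(1)*1))² + 402 = (-4 + ((-2 + 6) + 1*1))² + 402 = (-4 + (4 + 1))² + 402 = (-4 + 5)² + 402 = 1² + 402 = 1 + 402 = 403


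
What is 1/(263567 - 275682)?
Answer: -1/12115 ≈ -8.2542e-5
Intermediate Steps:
1/(263567 - 275682) = 1/(-12115) = -1/12115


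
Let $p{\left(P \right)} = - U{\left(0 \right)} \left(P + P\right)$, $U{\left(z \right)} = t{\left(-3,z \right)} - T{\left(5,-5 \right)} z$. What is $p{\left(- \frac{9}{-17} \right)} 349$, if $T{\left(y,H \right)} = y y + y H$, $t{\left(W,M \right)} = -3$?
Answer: $\frac{18846}{17} \approx 1108.6$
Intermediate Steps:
$T{\left(y,H \right)} = y^{2} + H y$
$U{\left(z \right)} = -3$ ($U{\left(z \right)} = -3 - 5 \left(-5 + 5\right) z = -3 - 5 \cdot 0 z = -3 - 0 z = -3 - 0 = -3 + 0 = -3$)
$p{\left(P \right)} = 6 P$ ($p{\left(P \right)} = \left(-1\right) \left(-3\right) \left(P + P\right) = 3 \cdot 2 P = 6 P$)
$p{\left(- \frac{9}{-17} \right)} 349 = 6 \left(- \frac{9}{-17}\right) 349 = 6 \left(\left(-9\right) \left(- \frac{1}{17}\right)\right) 349 = 6 \cdot \frac{9}{17} \cdot 349 = \frac{54}{17} \cdot 349 = \frac{18846}{17}$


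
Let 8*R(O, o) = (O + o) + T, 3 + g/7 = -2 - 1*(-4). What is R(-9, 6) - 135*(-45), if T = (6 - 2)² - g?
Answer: 12155/2 ≈ 6077.5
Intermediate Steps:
g = -7 (g = -21 + 7*(-2 - 1*(-4)) = -21 + 7*(-2 + 4) = -21 + 7*2 = -21 + 14 = -7)
T = 23 (T = (6 - 2)² - 1*(-7) = 4² + 7 = 16 + 7 = 23)
R(O, o) = 23/8 + O/8 + o/8 (R(O, o) = ((O + o) + 23)/8 = (23 + O + o)/8 = 23/8 + O/8 + o/8)
R(-9, 6) - 135*(-45) = (23/8 + (⅛)*(-9) + (⅛)*6) - 135*(-45) = (23/8 - 9/8 + ¾) + 6075 = 5/2 + 6075 = 12155/2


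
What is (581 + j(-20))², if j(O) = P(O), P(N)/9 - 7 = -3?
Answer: 380689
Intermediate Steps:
P(N) = 36 (P(N) = 63 + 9*(-3) = 63 - 27 = 36)
j(O) = 36
(581 + j(-20))² = (581 + 36)² = 617² = 380689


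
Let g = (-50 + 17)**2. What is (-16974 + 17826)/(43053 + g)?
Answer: 142/7357 ≈ 0.019301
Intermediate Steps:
g = 1089 (g = (-33)**2 = 1089)
(-16974 + 17826)/(43053 + g) = (-16974 + 17826)/(43053 + 1089) = 852/44142 = 852*(1/44142) = 142/7357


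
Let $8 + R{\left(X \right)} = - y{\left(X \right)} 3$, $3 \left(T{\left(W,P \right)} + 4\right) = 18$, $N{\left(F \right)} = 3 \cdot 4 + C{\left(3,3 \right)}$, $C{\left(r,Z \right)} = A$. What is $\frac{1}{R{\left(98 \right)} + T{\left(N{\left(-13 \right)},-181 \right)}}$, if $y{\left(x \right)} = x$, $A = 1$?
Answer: $- \frac{1}{300} \approx -0.0033333$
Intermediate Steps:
$C{\left(r,Z \right)} = 1$
$N{\left(F \right)} = 13$ ($N{\left(F \right)} = 3 \cdot 4 + 1 = 12 + 1 = 13$)
$T{\left(W,P \right)} = 2$ ($T{\left(W,P \right)} = -4 + \frac{1}{3} \cdot 18 = -4 + 6 = 2$)
$R{\left(X \right)} = -8 - 3 X$ ($R{\left(X \right)} = -8 + - X 3 = -8 - 3 X$)
$\frac{1}{R{\left(98 \right)} + T{\left(N{\left(-13 \right)},-181 \right)}} = \frac{1}{\left(-8 - 294\right) + 2} = \frac{1}{-302 + 2} = \frac{1}{-300} = - \frac{1}{300}$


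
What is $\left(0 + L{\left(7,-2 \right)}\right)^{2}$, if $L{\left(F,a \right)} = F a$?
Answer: $196$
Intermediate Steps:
$\left(0 + L{\left(7,-2 \right)}\right)^{2} = \left(0 + 7 \left(-2\right)\right)^{2} = \left(0 - 14\right)^{2} = \left(-14\right)^{2} = 196$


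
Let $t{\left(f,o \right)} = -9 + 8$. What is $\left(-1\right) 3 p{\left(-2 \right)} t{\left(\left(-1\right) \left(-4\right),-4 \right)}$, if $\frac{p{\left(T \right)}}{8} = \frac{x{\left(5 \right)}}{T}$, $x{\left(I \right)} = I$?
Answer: $-60$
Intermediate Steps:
$t{\left(f,o \right)} = -1$
$p{\left(T \right)} = \frac{40}{T}$ ($p{\left(T \right)} = 8 \frac{5}{T} = \frac{40}{T}$)
$\left(-1\right) 3 p{\left(-2 \right)} t{\left(\left(-1\right) \left(-4\right),-4 \right)} = \left(-1\right) 3 \frac{40}{-2} \left(-1\right) = - 3 \cdot 40 \left(- \frac{1}{2}\right) \left(-1\right) = \left(-3\right) \left(-20\right) \left(-1\right) = 60 \left(-1\right) = -60$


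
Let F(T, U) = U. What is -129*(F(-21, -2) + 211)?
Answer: -26961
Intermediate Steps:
-129*(F(-21, -2) + 211) = -129*(-2 + 211) = -129*209 = -26961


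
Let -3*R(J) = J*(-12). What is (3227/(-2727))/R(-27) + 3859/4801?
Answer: 1152030071/1413971316 ≈ 0.81475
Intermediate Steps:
R(J) = 4*J (R(J) = -J*(-12)/3 = -(-4)*J = 4*J)
(3227/(-2727))/R(-27) + 3859/4801 = (3227/(-2727))/((4*(-27))) + 3859/4801 = (3227*(-1/2727))/(-108) + 3859*(1/4801) = -3227/2727*(-1/108) + 3859/4801 = 3227/294516 + 3859/4801 = 1152030071/1413971316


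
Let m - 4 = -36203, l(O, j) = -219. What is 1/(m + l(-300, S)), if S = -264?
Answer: -1/36418 ≈ -2.7459e-5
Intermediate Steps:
m = -36199 (m = 4 - 36203 = -36199)
1/(m + l(-300, S)) = 1/(-36199 - 219) = 1/(-36418) = -1/36418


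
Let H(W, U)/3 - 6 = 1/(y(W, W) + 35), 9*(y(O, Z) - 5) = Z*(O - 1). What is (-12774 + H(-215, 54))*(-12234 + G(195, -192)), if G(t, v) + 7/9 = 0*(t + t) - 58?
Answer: 163078932891/1040 ≈ 1.5681e+8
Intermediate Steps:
y(O, Z) = 5 + Z*(-1 + O)/9 (y(O, Z) = 5 + (Z*(O - 1))/9 = 5 + (Z*(-1 + O))/9 = 5 + Z*(-1 + O)/9)
H(W, U) = 18 + 3/(40 - W/9 + W²/9) (H(W, U) = 18 + 3/((5 - W/9 + W*W/9) + 35) = 18 + 3/((5 - W/9 + W²/9) + 35) = 18 + 3/(40 - W/9 + W²/9))
G(t, v) = -529/9 (G(t, v) = -7/9 + (0*(t + t) - 58) = -7/9 + (0*(2*t) - 58) = -7/9 + (0 - 58) = -7/9 - 58 = -529/9)
(-12774 + H(-215, 54))*(-12234 + G(195, -192)) = (-12774 + 9*(723 - 2*(-215) + 2*(-215)²)/(360 + (-215)² - 1*(-215)))*(-12234 - 529/9) = (-12774 + 9*(723 + 430 + 2*46225)/(360 + 46225 + 215))*(-110635/9) = (-12774 + 9*(723 + 430 + 92450)/46800)*(-110635/9) = (-12774 + 9*(1/46800)*93603)*(-110635/9) = (-12774 + 93603/5200)*(-110635/9) = -66331197/5200*(-110635/9) = 163078932891/1040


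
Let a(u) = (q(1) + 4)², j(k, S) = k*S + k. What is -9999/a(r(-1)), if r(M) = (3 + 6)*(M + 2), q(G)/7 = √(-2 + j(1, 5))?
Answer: -1111/36 ≈ -30.861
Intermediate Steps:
j(k, S) = k + S*k (j(k, S) = S*k + k = k + S*k)
q(G) = 14 (q(G) = 7*√(-2 + 1*(1 + 5)) = 7*√(-2 + 1*6) = 7*√(-2 + 6) = 7*√4 = 7*2 = 14)
r(M) = 18 + 9*M (r(M) = 9*(2 + M) = 18 + 9*M)
a(u) = 324 (a(u) = (14 + 4)² = 18² = 324)
-9999/a(r(-1)) = -9999/324 = -9999*1/324 = -1111/36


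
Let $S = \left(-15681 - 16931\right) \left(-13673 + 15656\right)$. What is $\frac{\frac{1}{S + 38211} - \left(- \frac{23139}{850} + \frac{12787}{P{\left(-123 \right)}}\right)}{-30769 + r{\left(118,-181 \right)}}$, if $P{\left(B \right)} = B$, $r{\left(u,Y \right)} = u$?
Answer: $- \frac{59094832189703}{13807685573995950} \approx -0.0042799$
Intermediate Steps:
$S = -64669596$ ($S = \left(-32612\right) 1983 = -64669596$)
$\frac{\frac{1}{S + 38211} - \left(- \frac{23139}{850} + \frac{12787}{P{\left(-123 \right)}}\right)}{-30769 + r{\left(118,-181 \right)}} = \frac{\frac{1}{-64669596 + 38211} - \left(- \frac{23139}{850} - \frac{12787}{123}\right)}{-30769 + 118} = \frac{\frac{1}{-64631385} - - \frac{13715047}{104550}}{-30651} = \left(- \frac{1}{64631385} + \left(\frac{12787}{123} + \frac{23139}{850}\right)\right) \left(- \frac{1}{30651}\right) = \left(- \frac{1}{64631385} + \frac{13715047}{104550}\right) \left(- \frac{1}{30651}\right) = \frac{59094832189703}{450480753450} \left(- \frac{1}{30651}\right) = - \frac{59094832189703}{13807685573995950}$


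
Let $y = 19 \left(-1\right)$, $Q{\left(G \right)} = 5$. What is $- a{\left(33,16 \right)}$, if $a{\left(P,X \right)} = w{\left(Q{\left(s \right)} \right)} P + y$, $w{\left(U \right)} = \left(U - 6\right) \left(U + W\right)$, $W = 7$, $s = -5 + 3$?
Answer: $415$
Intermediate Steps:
$s = -2$
$w{\left(U \right)} = \left(-6 + U\right) \left(7 + U\right)$ ($w{\left(U \right)} = \left(U - 6\right) \left(U + 7\right) = \left(-6 + U\right) \left(7 + U\right)$)
$y = -19$
$a{\left(P,X \right)} = -19 - 12 P$ ($a{\left(P,X \right)} = \left(-42 + 5 + 5^{2}\right) P - 19 = \left(-42 + 5 + 25\right) P - 19 = - 12 P - 19 = -19 - 12 P$)
$- a{\left(33,16 \right)} = - (-19 - 396) = \left(-1\right) \left(-415\right) = 415$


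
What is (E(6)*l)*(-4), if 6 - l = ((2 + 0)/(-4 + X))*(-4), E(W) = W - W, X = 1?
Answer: 0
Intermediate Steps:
E(W) = 0
l = 10/3 (l = 6 - (2 + 0)/(-4 + 1)*(-4) = 6 - 2/(-3)*(-4) = 6 - 2*(-⅓)*(-4) = 6 - (-2)*(-4)/3 = 6 - 1*8/3 = 6 - 8/3 = 10/3 ≈ 3.3333)
(E(6)*l)*(-4) = (0*(10/3))*(-4) = 0*(-4) = 0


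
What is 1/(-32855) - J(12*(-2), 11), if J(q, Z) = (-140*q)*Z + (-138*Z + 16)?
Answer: -1164972591/32855 ≈ -35458.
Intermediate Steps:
J(q, Z) = 16 - 138*Z - 140*Z*q (J(q, Z) = -140*Z*q + (16 - 138*Z) = 16 - 138*Z - 140*Z*q)
1/(-32855) - J(12*(-2), 11) = 1/(-32855) - (16 - 138*11 - 140*11*12*(-2)) = -1/32855 - (16 - 1518 - 140*11*(-24)) = -1/32855 - (16 - 1518 + 36960) = -1/32855 - 1*35458 = -1/32855 - 35458 = -1164972591/32855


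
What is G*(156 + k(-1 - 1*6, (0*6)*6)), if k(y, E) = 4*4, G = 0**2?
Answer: 0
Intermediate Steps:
G = 0
k(y, E) = 16
G*(156 + k(-1 - 1*6, (0*6)*6)) = 0*(156 + 16) = 0*172 = 0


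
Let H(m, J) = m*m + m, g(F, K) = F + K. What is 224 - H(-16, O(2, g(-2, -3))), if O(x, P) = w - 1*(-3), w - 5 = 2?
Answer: -16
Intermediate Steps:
w = 7 (w = 5 + 2 = 7)
O(x, P) = 10 (O(x, P) = 7 - 1*(-3) = 7 + 3 = 10)
H(m, J) = m + m² (H(m, J) = m² + m = m + m²)
224 - H(-16, O(2, g(-2, -3))) = 224 - (-16)*(1 - 16) = 224 - (-16)*(-15) = 224 - 1*240 = 224 - 240 = -16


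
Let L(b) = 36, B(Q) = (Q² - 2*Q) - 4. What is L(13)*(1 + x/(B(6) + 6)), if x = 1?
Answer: 486/13 ≈ 37.385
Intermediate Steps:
B(Q) = -4 + Q² - 2*Q
L(13)*(1 + x/(B(6) + 6)) = 36*(1 + 1/((-4 + 6² - 2*6) + 6)) = 36*(1 + 1/((-4 + 36 - 12) + 6)) = 36*(1 + 1/(20 + 6)) = 36*(1 + 1/26) = 36*(27/26) = 486/13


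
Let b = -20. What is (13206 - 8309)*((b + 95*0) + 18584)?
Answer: 90907908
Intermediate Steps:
(13206 - 8309)*((b + 95*0) + 18584) = (13206 - 8309)*((-20 + 95*0) + 18584) = 4897*((-20 + 0) + 18584) = 4897*(-20 + 18584) = 4897*18564 = 90907908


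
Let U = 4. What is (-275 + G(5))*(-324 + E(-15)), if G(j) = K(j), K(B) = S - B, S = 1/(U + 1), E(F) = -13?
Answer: 471463/5 ≈ 94293.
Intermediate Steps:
S = ⅕ (S = 1/(4 + 1) = 1/5 = ⅕ ≈ 0.20000)
K(B) = ⅕ - B
G(j) = ⅕ - j
(-275 + G(5))*(-324 + E(-15)) = (-275 + (⅕ - 1*5))*(-324 - 13) = (-275 + (⅕ - 5))*(-337) = (-275 - 24/5)*(-337) = -1399/5*(-337) = 471463/5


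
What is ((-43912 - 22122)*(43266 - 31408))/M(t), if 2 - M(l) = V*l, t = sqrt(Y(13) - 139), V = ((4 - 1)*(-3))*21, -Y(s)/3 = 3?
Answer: 391515586*I/(-I + 189*sqrt(37)) ≈ -296.23 + 3.4055e+5*I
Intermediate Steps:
Y(s) = -9 (Y(s) = -3*3 = -9)
V = -189 (V = (3*(-3))*21 = -9*21 = -189)
t = 2*I*sqrt(37) (t = sqrt(-9 - 139) = sqrt(-148) = 2*I*sqrt(37) ≈ 12.166*I)
M(l) = 2 + 189*l (M(l) = 2 - (-189)*l = 2 + 189*l)
((-43912 - 22122)*(43266 - 31408))/M(t) = ((-43912 - 22122)*(43266 - 31408))/(2 + 189*(2*I*sqrt(37))) = (-66034*11858)/(2 + 378*I*sqrt(37)) = -783031172/(2 + 378*I*sqrt(37))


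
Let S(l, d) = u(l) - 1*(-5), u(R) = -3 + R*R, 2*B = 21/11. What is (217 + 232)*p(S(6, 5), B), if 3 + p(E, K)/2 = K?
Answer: -20205/11 ≈ -1836.8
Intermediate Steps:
B = 21/22 (B = (21/11)/2 = (21*(1/11))/2 = (1/2)*(21/11) = 21/22 ≈ 0.95455)
u(R) = -3 + R**2
S(l, d) = 2 + l**2 (S(l, d) = (-3 + l**2) - 1*(-5) = (-3 + l**2) + 5 = 2 + l**2)
p(E, K) = -6 + 2*K
(217 + 232)*p(S(6, 5), B) = (217 + 232)*(-6 + 2*(21/22)) = 449*(-6 + 21/11) = 449*(-45/11) = -20205/11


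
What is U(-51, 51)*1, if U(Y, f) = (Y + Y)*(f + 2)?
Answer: -5406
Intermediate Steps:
U(Y, f) = 2*Y*(2 + f) (U(Y, f) = (2*Y)*(2 + f) = 2*Y*(2 + f))
U(-51, 51)*1 = (2*(-51)*(2 + 51))*1 = (2*(-51)*53)*1 = -5406*1 = -5406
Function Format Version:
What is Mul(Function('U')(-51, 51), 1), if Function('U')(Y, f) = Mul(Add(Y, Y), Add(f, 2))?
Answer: -5406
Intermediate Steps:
Function('U')(Y, f) = Mul(2, Y, Add(2, f)) (Function('U')(Y, f) = Mul(Mul(2, Y), Add(2, f)) = Mul(2, Y, Add(2, f)))
Mul(Function('U')(-51, 51), 1) = Mul(Mul(2, -51, Add(2, 51)), 1) = Mul(Mul(2, -51, 53), 1) = Mul(-5406, 1) = -5406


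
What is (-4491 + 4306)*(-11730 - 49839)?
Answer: 11390265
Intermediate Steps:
(-4491 + 4306)*(-11730 - 49839) = -185*(-61569) = 11390265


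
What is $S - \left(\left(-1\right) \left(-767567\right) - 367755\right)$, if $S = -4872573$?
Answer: $-5272385$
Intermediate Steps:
$S - \left(\left(-1\right) \left(-767567\right) - 367755\right) = -4872573 - \left(\left(-1\right) \left(-767567\right) - 367755\right) = -4872573 - \left(767567 - 367755\right) = -4872573 - 399812 = -5272385$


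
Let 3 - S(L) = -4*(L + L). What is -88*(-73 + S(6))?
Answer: 1936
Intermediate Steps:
S(L) = 3 + 8*L (S(L) = 3 - (-4)*(L + L) = 3 - (-4)*2*L = 3 - (-8)*L = 3 + 8*L)
-88*(-73 + S(6)) = -88*(-73 + (3 + 8*6)) = -88*(-73 + (3 + 48)) = -88*(-73 + 51) = -88*(-22) = 1936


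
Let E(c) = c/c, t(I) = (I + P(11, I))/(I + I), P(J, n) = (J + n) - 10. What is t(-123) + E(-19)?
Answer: 491/246 ≈ 1.9959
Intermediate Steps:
P(J, n) = -10 + J + n
t(I) = (1 + 2*I)/(2*I) (t(I) = (I + (-10 + 11 + I))/(I + I) = (I + (1 + I))/((2*I)) = (1 + 2*I)*(1/(2*I)) = (1 + 2*I)/(2*I))
E(c) = 1
t(-123) + E(-19) = (1/2 - 123)/(-123) + 1 = -1/123*(-245/2) + 1 = 245/246 + 1 = 491/246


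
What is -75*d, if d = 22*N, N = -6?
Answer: 9900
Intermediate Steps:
d = -132 (d = 22*(-6) = -132)
-75*d = -75*(-132) = 9900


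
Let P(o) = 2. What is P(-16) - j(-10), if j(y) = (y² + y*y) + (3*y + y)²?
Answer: -1798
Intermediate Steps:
j(y) = 18*y² (j(y) = (y² + y²) + (4*y)² = 2*y² + 16*y² = 18*y²)
P(-16) - j(-10) = 2 - 18*(-10)² = 2 - 18*100 = 2 - 1*1800 = 2 - 1800 = -1798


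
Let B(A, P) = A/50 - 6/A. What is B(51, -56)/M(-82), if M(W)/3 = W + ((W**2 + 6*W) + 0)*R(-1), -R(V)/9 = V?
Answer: 767/142815300 ≈ 5.3706e-6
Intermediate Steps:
R(V) = -9*V
B(A, P) = -6/A + A/50 (B(A, P) = A*(1/50) - 6/A = A/50 - 6/A = -6/A + A/50)
M(W) = 27*W**2 + 165*W (M(W) = 3*(W + ((W**2 + 6*W) + 0)*(-9*(-1))) = 3*(W + (W**2 + 6*W)*9) = 3*(W + (9*W**2 + 54*W)) = 3*(9*W**2 + 55*W) = 27*W**2 + 165*W)
B(51, -56)/M(-82) = (-6/51 + (1/50)*51)/((3*(-82)*(55 + 9*(-82)))) = (-6*1/51 + 51/50)/((3*(-82)*(55 - 738))) = (-2/17 + 51/50)/((3*(-82)*(-683))) = (767/850)/168018 = (767/850)*(1/168018) = 767/142815300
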